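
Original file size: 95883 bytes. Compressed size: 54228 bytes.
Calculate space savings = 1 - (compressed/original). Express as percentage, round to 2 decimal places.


ratio = compressed/original = 54228/95883 = 0.565564
savings = 1 - ratio = 1 - 0.565564 = 0.434436
as a percentage: 0.434436 * 100 = 43.44%

Space savings = 1 - 54228/95883 = 43.44%


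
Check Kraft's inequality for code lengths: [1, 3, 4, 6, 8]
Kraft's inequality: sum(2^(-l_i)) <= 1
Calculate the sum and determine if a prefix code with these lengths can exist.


Sum = 2^(-1) + 2^(-3) + 2^(-4) + 2^(-6) + 2^(-8)
    = 0.5 + 0.125 + 0.0625 + 0.015625 + 0.00390625
    = 181/256 = 0.70703125
Since 0.70703125 <= 1, Kraft's inequality IS satisfied.
A prefix code with these lengths CAN exist.

Kraft sum = 0.70703125. Satisfied.


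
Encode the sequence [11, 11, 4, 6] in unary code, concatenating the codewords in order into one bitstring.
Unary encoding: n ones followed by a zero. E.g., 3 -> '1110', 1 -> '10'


Encode each number as n ones followed by a terminating 0:
  11 -> 111111111110 (12 bits)
  11 -> 111111111110 (12 bits)
  4 -> 11110 (5 bits)
  6 -> 1111110 (7 bits)
Total length = 12 + 12 + 5 + 7 = 36 bits.

Unary([11, 11, 4, 6]) = 111111111110111111111110111101111110 (36 bits)


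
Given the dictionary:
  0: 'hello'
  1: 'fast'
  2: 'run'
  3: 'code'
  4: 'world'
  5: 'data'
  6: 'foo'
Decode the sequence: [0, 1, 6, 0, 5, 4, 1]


Look up each index in the dictionary:
  0 -> 'hello'
  1 -> 'fast'
  6 -> 'foo'
  0 -> 'hello'
  5 -> 'data'
  4 -> 'world'
  1 -> 'fast'

Decoded: "hello fast foo hello data world fast"


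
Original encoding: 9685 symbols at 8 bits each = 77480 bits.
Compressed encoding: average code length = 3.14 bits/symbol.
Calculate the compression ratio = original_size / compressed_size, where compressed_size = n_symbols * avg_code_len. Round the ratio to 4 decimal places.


original_size = n_symbols * orig_bits = 9685 * 8 = 77480 bits
compressed_size = n_symbols * avg_code_len = 9685 * 3.14 = 30410.9 bits
ratio = original_size / compressed_size = 77480 / 30410.9 = 2.5478

Compression ratio = 2.5478


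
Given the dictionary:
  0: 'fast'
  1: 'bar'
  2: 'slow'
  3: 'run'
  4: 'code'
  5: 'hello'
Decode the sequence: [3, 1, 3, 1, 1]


Look up each index in the dictionary:
  3 -> 'run'
  1 -> 'bar'
  3 -> 'run'
  1 -> 'bar'
  1 -> 'bar'

Decoded: "run bar run bar bar"


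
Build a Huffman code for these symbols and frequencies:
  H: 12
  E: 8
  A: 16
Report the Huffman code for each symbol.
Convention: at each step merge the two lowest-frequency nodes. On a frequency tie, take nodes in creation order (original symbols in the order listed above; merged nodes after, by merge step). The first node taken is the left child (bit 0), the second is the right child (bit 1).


Huffman tree construction:
Step 1: Merge E(8) + H(12) = 20
Step 2: Merge A(16) + (E+H)(20) = 36
Read each symbol's code off the tree from the root (left child = 0, right child = 1).

Codes:
  H: 11 (length 2)
  E: 10 (length 2)
  A: 0 (length 1)
Average code length: 56/36 = 1.5556 bits/symbol


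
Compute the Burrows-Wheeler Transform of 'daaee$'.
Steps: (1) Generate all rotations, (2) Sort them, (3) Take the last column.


Rotations (sorted):
  0: $daaee -> last char: e
  1: aaee$d -> last char: d
  2: aee$da -> last char: a
  3: daaee$ -> last char: $
  4: e$daae -> last char: e
  5: ee$daa -> last char: a


BWT = eda$ea


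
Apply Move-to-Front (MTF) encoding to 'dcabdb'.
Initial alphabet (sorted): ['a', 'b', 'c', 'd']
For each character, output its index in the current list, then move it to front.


MTF encoding:
'd': index 3 in ['a', 'b', 'c', 'd'] -> ['d', 'a', 'b', 'c']
'c': index 3 in ['d', 'a', 'b', 'c'] -> ['c', 'd', 'a', 'b']
'a': index 2 in ['c', 'd', 'a', 'b'] -> ['a', 'c', 'd', 'b']
'b': index 3 in ['a', 'c', 'd', 'b'] -> ['b', 'a', 'c', 'd']
'd': index 3 in ['b', 'a', 'c', 'd'] -> ['d', 'b', 'a', 'c']
'b': index 1 in ['d', 'b', 'a', 'c'] -> ['b', 'd', 'a', 'c']


Output: [3, 3, 2, 3, 3, 1]


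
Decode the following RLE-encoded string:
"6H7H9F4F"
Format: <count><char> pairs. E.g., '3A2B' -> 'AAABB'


Expanding each <count><char> pair:
  6H -> 'HHHHHH'
  7H -> 'HHHHHHH'
  9F -> 'FFFFFFFFF'
  4F -> 'FFFF'

Decoded = HHHHHHHHHHHHHFFFFFFFFFFFFF


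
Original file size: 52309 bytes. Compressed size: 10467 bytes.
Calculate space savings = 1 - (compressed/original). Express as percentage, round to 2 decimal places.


ratio = compressed/original = 10467/52309 = 0.200099
savings = 1 - ratio = 1 - 0.200099 = 0.799901
as a percentage: 0.799901 * 100 = 79.99%

Space savings = 1 - 10467/52309 = 79.99%


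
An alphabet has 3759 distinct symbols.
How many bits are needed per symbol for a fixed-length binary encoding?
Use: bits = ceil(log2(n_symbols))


log2(3759) = 11.8761
Bracket: 2^11 = 2048 < 3759 <= 2^12 = 4096
So ceil(log2(3759)) = 12

bits = ceil(log2(3759)) = ceil(11.8761) = 12 bits


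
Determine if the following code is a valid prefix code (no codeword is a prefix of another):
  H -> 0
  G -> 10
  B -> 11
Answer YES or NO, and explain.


Checking each pair (does one codeword prefix another?):
  H='0' vs G='10': no prefix
  H='0' vs B='11': no prefix
  G='10' vs H='0': no prefix
  G='10' vs B='11': no prefix
  B='11' vs H='0': no prefix
  B='11' vs G='10': no prefix
No violation found over all pairs.

YES -- this is a valid prefix code. No codeword is a prefix of any other codeword.


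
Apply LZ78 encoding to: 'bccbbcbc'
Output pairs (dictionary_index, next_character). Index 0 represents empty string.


LZ78 encoding steps:
Dictionary: {0: ''}
Step 1: w='' (idx 0), next='b' -> output (0, 'b'), add 'b' as idx 1
Step 2: w='' (idx 0), next='c' -> output (0, 'c'), add 'c' as idx 2
Step 3: w='c' (idx 2), next='b' -> output (2, 'b'), add 'cb' as idx 3
Step 4: w='b' (idx 1), next='c' -> output (1, 'c'), add 'bc' as idx 4
Step 5: w='bc' (idx 4), end of input -> output (4, '')


Encoded: [(0, 'b'), (0, 'c'), (2, 'b'), (1, 'c'), (4, '')]


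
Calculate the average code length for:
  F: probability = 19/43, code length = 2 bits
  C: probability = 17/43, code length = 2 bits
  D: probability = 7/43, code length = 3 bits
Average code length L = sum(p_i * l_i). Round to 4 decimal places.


Weighted contributions p_i * l_i:
  F: (19/43) * 2 = 38/43
  C: (17/43) * 2 = 34/43
  D: (7/43) * 3 = 21/43
Sum = (38 + 34 + 21)/43 = 93/43

L = 93/43 = 2.1628 bits/symbol


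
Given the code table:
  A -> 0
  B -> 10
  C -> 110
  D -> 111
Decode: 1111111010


Decoding:
111 -> D
111 -> D
10 -> B
10 -> B


Result: DDBB


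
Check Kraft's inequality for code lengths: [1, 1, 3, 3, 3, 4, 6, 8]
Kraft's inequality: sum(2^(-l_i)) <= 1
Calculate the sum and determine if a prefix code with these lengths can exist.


Sum = 2^(-1) + 2^(-1) + 2^(-3) + 2^(-3) + 2^(-3) + 2^(-4) + 2^(-6) + 2^(-8)
    = 0.5 + 0.5 + 0.125 + 0.125 + 0.125 + 0.0625 + 0.015625 + 0.00390625
    = 373/256 = 1.45703125
Since 1.45703125 > 1, Kraft's inequality is NOT satisfied.
A prefix code with these lengths CANNOT exist.

Kraft sum = 1.45703125. Not satisfied.


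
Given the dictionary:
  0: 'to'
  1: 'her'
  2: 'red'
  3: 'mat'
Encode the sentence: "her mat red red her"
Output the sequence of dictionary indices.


Look up each word in the dictionary:
  'her' -> 1
  'mat' -> 3
  'red' -> 2
  'red' -> 2
  'her' -> 1

Encoded: [1, 3, 2, 2, 1]


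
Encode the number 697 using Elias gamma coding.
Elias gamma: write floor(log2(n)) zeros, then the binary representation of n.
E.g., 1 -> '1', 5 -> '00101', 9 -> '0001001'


num_bits = floor(log2(697)) + 1 = 10
leading_zeros = num_bits - 1 = 9
binary(697) = 1010111001

Elias gamma(697) = '000000000' + '1010111001' = 0000000001010111001 (19 bits)


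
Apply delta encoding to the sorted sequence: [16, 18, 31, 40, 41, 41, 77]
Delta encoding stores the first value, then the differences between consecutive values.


First value: 16
Deltas:
  18 - 16 = 2
  31 - 18 = 13
  40 - 31 = 9
  41 - 40 = 1
  41 - 41 = 0
  77 - 41 = 36


Delta encoded: [16, 2, 13, 9, 1, 0, 36]


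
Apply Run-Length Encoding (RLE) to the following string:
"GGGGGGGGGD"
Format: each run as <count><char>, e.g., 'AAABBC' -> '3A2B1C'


Scanning runs left to right:
  i=0: run of 'G' x 9 -> '9G'
  i=9: run of 'D' x 1 -> '1D'

RLE = 9G1D


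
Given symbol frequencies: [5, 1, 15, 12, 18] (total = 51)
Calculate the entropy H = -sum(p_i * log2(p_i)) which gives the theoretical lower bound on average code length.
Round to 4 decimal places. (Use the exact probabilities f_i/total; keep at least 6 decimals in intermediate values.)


Per-symbol terms -p_i * log2(p_i) with p_i = f_i/51:
  p = 5/51 = 0.098039: log2(p) = -3.350497, -p*log2(p) = 0.328480
  p = 1/51 = 0.019608: log2(p) = -5.672425, -p*log2(p) = 0.111224
  p = 15/51 = 0.294118: log2(p) = -1.765535, -p*log2(p) = 0.519275
  p = 12/51 = 0.235294: log2(p) = -2.087463, -p*log2(p) = 0.491168
  p = 18/51 = 0.352941: log2(p) = -1.502500, -p*log2(p) = 0.530294
H = 0.328480 + 0.111224 + 0.519275 + 0.491168 + 0.530294 = 1.980441

H = 1.9804 bits/symbol


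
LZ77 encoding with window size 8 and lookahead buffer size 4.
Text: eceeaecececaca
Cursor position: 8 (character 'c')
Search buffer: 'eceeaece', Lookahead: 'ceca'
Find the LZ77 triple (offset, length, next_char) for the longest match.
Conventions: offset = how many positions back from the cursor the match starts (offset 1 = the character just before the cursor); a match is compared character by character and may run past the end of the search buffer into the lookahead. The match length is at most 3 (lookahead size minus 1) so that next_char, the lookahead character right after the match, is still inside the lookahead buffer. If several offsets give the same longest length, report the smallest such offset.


Try each offset into the search buffer:
  offset=1 (pos 7, char 'e'): match length 0
  offset=2 (pos 6, char 'c'): match length 3
  offset=3 (pos 5, char 'e'): match length 0
  offset=4 (pos 4, char 'a'): match length 0
  offset=5 (pos 3, char 'e'): match length 0
  offset=6 (pos 2, char 'e'): match length 0
  offset=7 (pos 1, char 'c'): match length 2
  offset=8 (pos 0, char 'e'): match length 0
Longest match has length 3 at offset 2.
next_char = character at position 8 + 3 = 11 -> 'a'

Best match: offset=2, length=3 (matching 'cec' starting at position 6)
LZ77 triple: (2, 3, 'a')


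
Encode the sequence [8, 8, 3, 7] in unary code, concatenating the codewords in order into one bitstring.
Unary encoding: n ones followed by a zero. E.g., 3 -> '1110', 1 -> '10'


Encode each number as n ones followed by a terminating 0:
  8 -> 111111110 (9 bits)
  8 -> 111111110 (9 bits)
  3 -> 1110 (4 bits)
  7 -> 11111110 (8 bits)
Total length = 9 + 9 + 4 + 8 = 30 bits.

Unary([8, 8, 3, 7]) = 111111110111111110111011111110 (30 bits)


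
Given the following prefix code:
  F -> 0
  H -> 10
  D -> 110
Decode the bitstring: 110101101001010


Decoding step by step:
Bits 110 -> D
Bits 10 -> H
Bits 110 -> D
Bits 10 -> H
Bits 0 -> F
Bits 10 -> H
Bits 10 -> H


Decoded message: DHDHFHH


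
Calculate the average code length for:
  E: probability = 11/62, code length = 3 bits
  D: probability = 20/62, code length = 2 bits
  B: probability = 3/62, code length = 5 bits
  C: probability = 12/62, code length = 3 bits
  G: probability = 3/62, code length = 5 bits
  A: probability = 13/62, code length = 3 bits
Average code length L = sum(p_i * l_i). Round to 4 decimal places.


Weighted contributions p_i * l_i:
  E: (11/62) * 3 = 33/62
  D: (20/62) * 2 = 40/62
  B: (3/62) * 5 = 15/62
  C: (12/62) * 3 = 36/62
  G: (3/62) * 5 = 15/62
  A: (13/62) * 3 = 39/62
Sum = (33 + 40 + 15 + 36 + 15 + 39)/62 = 178/62

L = 178/62 = 2.8710 bits/symbol


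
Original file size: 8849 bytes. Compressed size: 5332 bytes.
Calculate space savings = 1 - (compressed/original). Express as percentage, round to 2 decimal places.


ratio = compressed/original = 5332/8849 = 0.602554
savings = 1 - ratio = 1 - 0.602554 = 0.397446
as a percentage: 0.397446 * 100 = 39.74%

Space savings = 1 - 5332/8849 = 39.74%


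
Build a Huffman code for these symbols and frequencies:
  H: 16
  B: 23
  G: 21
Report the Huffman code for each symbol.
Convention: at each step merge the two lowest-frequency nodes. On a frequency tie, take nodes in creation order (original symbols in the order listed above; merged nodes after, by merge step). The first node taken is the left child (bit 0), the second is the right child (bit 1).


Huffman tree construction:
Step 1: Merge H(16) + G(21) = 37
Step 2: Merge B(23) + (H+G)(37) = 60
Read each symbol's code off the tree from the root (left child = 0, right child = 1).

Codes:
  H: 10 (length 2)
  B: 0 (length 1)
  G: 11 (length 2)
Average code length: 97/60 = 1.6167 bits/symbol


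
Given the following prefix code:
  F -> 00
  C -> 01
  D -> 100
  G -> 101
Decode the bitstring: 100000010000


Decoding step by step:
Bits 100 -> D
Bits 00 -> F
Bits 00 -> F
Bits 100 -> D
Bits 00 -> F


Decoded message: DFFDF


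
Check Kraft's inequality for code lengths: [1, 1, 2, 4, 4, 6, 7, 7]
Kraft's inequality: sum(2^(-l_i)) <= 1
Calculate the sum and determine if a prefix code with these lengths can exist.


Sum = 2^(-1) + 2^(-1) + 2^(-2) + 2^(-4) + 2^(-4) + 2^(-6) + 2^(-7) + 2^(-7)
    = 0.5 + 0.5 + 0.25 + 0.0625 + 0.0625 + 0.015625 + 0.0078125 + 0.0078125
    = 180/128 = 1.40625
Since 1.40625 > 1, Kraft's inequality is NOT satisfied.
A prefix code with these lengths CANNOT exist.

Kraft sum = 1.40625. Not satisfied.


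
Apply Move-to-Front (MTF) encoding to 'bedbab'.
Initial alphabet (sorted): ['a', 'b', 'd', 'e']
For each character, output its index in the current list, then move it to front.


MTF encoding:
'b': index 1 in ['a', 'b', 'd', 'e'] -> ['b', 'a', 'd', 'e']
'e': index 3 in ['b', 'a', 'd', 'e'] -> ['e', 'b', 'a', 'd']
'd': index 3 in ['e', 'b', 'a', 'd'] -> ['d', 'e', 'b', 'a']
'b': index 2 in ['d', 'e', 'b', 'a'] -> ['b', 'd', 'e', 'a']
'a': index 3 in ['b', 'd', 'e', 'a'] -> ['a', 'b', 'd', 'e']
'b': index 1 in ['a', 'b', 'd', 'e'] -> ['b', 'a', 'd', 'e']


Output: [1, 3, 3, 2, 3, 1]


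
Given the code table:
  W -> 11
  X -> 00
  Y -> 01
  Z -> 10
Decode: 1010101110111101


Decoding:
10 -> Z
10 -> Z
10 -> Z
11 -> W
10 -> Z
11 -> W
11 -> W
01 -> Y


Result: ZZZWZWWY


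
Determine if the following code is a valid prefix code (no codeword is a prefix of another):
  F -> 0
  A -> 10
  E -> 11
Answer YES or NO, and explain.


Checking each pair (does one codeword prefix another?):
  F='0' vs A='10': no prefix
  F='0' vs E='11': no prefix
  A='10' vs F='0': no prefix
  A='10' vs E='11': no prefix
  E='11' vs F='0': no prefix
  E='11' vs A='10': no prefix
No violation found over all pairs.

YES -- this is a valid prefix code. No codeword is a prefix of any other codeword.


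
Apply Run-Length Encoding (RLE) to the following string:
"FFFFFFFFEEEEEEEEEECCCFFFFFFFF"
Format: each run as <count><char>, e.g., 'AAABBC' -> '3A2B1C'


Scanning runs left to right:
  i=0: run of 'F' x 8 -> '8F'
  i=8: run of 'E' x 10 -> '10E'
  i=18: run of 'C' x 3 -> '3C'
  i=21: run of 'F' x 8 -> '8F'

RLE = 8F10E3C8F


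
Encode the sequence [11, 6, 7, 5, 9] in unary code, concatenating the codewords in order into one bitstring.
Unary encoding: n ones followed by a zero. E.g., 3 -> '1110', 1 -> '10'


Encode each number as n ones followed by a terminating 0:
  11 -> 111111111110 (12 bits)
  6 -> 1111110 (7 bits)
  7 -> 11111110 (8 bits)
  5 -> 111110 (6 bits)
  9 -> 1111111110 (10 bits)
Total length = 12 + 7 + 8 + 6 + 10 = 43 bits.

Unary([11, 6, 7, 5, 9]) = 1111111111101111110111111101111101111111110 (43 bits)


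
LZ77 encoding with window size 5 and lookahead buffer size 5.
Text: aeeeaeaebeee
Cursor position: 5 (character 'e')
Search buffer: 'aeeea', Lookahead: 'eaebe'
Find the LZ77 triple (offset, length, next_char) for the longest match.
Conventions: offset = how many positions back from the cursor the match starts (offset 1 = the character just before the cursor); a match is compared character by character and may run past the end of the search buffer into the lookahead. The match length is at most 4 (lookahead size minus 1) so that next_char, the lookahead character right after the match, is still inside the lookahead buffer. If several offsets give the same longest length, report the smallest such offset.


Try each offset into the search buffer:
  offset=1 (pos 4, char 'a'): match length 0
  offset=2 (pos 3, char 'e'): match length 3
  offset=3 (pos 2, char 'e'): match length 1
  offset=4 (pos 1, char 'e'): match length 1
  offset=5 (pos 0, char 'a'): match length 0
Longest match has length 3 at offset 2.
next_char = character at position 5 + 3 = 8 -> 'b'

Best match: offset=2, length=3 (matching 'eae' starting at position 3)
LZ77 triple: (2, 3, 'b')


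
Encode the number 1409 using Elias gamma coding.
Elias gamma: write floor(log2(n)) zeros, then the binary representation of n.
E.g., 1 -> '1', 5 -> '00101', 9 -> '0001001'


num_bits = floor(log2(1409)) + 1 = 11
leading_zeros = num_bits - 1 = 10
binary(1409) = 10110000001

Elias gamma(1409) = '0000000000' + '10110000001' = 000000000010110000001 (21 bits)


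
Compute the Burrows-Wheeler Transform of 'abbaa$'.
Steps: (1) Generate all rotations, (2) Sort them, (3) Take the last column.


Rotations (sorted):
  0: $abbaa -> last char: a
  1: a$abba -> last char: a
  2: aa$abb -> last char: b
  3: abbaa$ -> last char: $
  4: baa$ab -> last char: b
  5: bbaa$a -> last char: a


BWT = aab$ba


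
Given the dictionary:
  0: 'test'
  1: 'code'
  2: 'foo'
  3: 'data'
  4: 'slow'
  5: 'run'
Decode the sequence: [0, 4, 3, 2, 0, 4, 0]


Look up each index in the dictionary:
  0 -> 'test'
  4 -> 'slow'
  3 -> 'data'
  2 -> 'foo'
  0 -> 'test'
  4 -> 'slow'
  0 -> 'test'

Decoded: "test slow data foo test slow test"


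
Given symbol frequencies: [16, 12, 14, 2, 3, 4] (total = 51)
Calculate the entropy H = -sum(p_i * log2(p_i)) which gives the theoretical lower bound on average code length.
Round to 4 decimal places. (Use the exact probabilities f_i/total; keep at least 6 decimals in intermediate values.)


Per-symbol terms -p_i * log2(p_i) with p_i = f_i/51:
  p = 16/51 = 0.313725: log2(p) = -1.672425, -p*log2(p) = 0.524682
  p = 12/51 = 0.235294: log2(p) = -2.087463, -p*log2(p) = 0.491168
  p = 14/51 = 0.274510: log2(p) = -1.865070, -p*log2(p) = 0.511980
  p = 2/51 = 0.039216: log2(p) = -4.672425, -p*log2(p) = 0.183232
  p = 3/51 = 0.058824: log2(p) = -4.087463, -p*log2(p) = 0.240439
  p = 4/51 = 0.078431: log2(p) = -3.672425, -p*log2(p) = 0.288033
H = 0.524682 + 0.491168 + 0.511980 + 0.183232 + 0.240439 + 0.288033 = 2.239534

H = 2.2395 bits/symbol


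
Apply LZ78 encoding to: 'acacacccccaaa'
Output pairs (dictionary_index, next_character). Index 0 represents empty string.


LZ78 encoding steps:
Dictionary: {0: ''}
Step 1: w='' (idx 0), next='a' -> output (0, 'a'), add 'a' as idx 1
Step 2: w='' (idx 0), next='c' -> output (0, 'c'), add 'c' as idx 2
Step 3: w='a' (idx 1), next='c' -> output (1, 'c'), add 'ac' as idx 3
Step 4: w='ac' (idx 3), next='c' -> output (3, 'c'), add 'acc' as idx 4
Step 5: w='c' (idx 2), next='c' -> output (2, 'c'), add 'cc' as idx 5
Step 6: w='c' (idx 2), next='a' -> output (2, 'a'), add 'ca' as idx 6
Step 7: w='a' (idx 1), next='a' -> output (1, 'a'), add 'aa' as idx 7


Encoded: [(0, 'a'), (0, 'c'), (1, 'c'), (3, 'c'), (2, 'c'), (2, 'a'), (1, 'a')]


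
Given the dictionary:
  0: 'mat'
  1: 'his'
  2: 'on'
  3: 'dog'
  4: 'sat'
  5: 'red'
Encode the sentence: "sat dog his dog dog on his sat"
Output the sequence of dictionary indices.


Look up each word in the dictionary:
  'sat' -> 4
  'dog' -> 3
  'his' -> 1
  'dog' -> 3
  'dog' -> 3
  'on' -> 2
  'his' -> 1
  'sat' -> 4

Encoded: [4, 3, 1, 3, 3, 2, 1, 4]


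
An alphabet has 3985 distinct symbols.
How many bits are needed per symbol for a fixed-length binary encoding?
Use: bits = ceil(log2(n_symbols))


log2(3985) = 11.9604
Bracket: 2^11 = 2048 < 3985 <= 2^12 = 4096
So ceil(log2(3985)) = 12

bits = ceil(log2(3985)) = ceil(11.9604) = 12 bits


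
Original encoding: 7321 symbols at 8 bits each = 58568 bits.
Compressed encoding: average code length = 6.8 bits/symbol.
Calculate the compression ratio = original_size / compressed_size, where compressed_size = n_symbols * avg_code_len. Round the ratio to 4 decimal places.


original_size = n_symbols * orig_bits = 7321 * 8 = 58568 bits
compressed_size = n_symbols * avg_code_len = 7321 * 6.8 = 49782.8 bits
ratio = original_size / compressed_size = 58568 / 49782.8 = 1.1765

Compression ratio = 1.1765


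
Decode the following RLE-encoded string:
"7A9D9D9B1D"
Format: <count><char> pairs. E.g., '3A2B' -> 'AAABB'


Expanding each <count><char> pair:
  7A -> 'AAAAAAA'
  9D -> 'DDDDDDDDD'
  9D -> 'DDDDDDDDD'
  9B -> 'BBBBBBBBB'
  1D -> 'D'

Decoded = AAAAAAADDDDDDDDDDDDDDDDDDBBBBBBBBBD


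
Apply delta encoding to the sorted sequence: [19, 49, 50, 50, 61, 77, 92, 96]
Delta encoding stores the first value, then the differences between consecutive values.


First value: 19
Deltas:
  49 - 19 = 30
  50 - 49 = 1
  50 - 50 = 0
  61 - 50 = 11
  77 - 61 = 16
  92 - 77 = 15
  96 - 92 = 4


Delta encoded: [19, 30, 1, 0, 11, 16, 15, 4]


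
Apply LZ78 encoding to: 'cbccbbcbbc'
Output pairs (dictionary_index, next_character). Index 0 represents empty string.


LZ78 encoding steps:
Dictionary: {0: ''}
Step 1: w='' (idx 0), next='c' -> output (0, 'c'), add 'c' as idx 1
Step 2: w='' (idx 0), next='b' -> output (0, 'b'), add 'b' as idx 2
Step 3: w='c' (idx 1), next='c' -> output (1, 'c'), add 'cc' as idx 3
Step 4: w='b' (idx 2), next='b' -> output (2, 'b'), add 'bb' as idx 4
Step 5: w='c' (idx 1), next='b' -> output (1, 'b'), add 'cb' as idx 5
Step 6: w='b' (idx 2), next='c' -> output (2, 'c'), add 'bc' as idx 6


Encoded: [(0, 'c'), (0, 'b'), (1, 'c'), (2, 'b'), (1, 'b'), (2, 'c')]


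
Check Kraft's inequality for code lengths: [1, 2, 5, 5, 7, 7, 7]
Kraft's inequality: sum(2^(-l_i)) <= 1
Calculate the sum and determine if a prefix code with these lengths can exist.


Sum = 2^(-1) + 2^(-2) + 2^(-5) + 2^(-5) + 2^(-7) + 2^(-7) + 2^(-7)
    = 0.5 + 0.25 + 0.03125 + 0.03125 + 0.0078125 + 0.0078125 + 0.0078125
    = 107/128 = 0.8359375
Since 0.8359375 <= 1, Kraft's inequality IS satisfied.
A prefix code with these lengths CAN exist.

Kraft sum = 0.8359375. Satisfied.


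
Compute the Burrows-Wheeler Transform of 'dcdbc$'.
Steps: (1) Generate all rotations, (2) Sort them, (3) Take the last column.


Rotations (sorted):
  0: $dcdbc -> last char: c
  1: bc$dcd -> last char: d
  2: c$dcdb -> last char: b
  3: cdbc$d -> last char: d
  4: dbc$dc -> last char: c
  5: dcdbc$ -> last char: $


BWT = cdbdc$


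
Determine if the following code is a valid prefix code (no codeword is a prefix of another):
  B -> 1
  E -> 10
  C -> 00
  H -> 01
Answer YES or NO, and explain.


Checking each pair (does one codeword prefix another?):
  B='1' vs E='10': prefix -- VIOLATION

NO -- this is NOT a valid prefix code. B (1) is a prefix of E (10).


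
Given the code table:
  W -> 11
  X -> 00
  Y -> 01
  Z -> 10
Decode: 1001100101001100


Decoding:
10 -> Z
01 -> Y
10 -> Z
01 -> Y
01 -> Y
00 -> X
11 -> W
00 -> X


Result: ZYZYYXWX


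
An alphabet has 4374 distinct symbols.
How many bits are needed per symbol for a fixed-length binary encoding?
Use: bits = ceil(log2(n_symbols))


log2(4374) = 12.0947
Bracket: 2^12 = 4096 < 4374 <= 2^13 = 8192
So ceil(log2(4374)) = 13

bits = ceil(log2(4374)) = ceil(12.0947) = 13 bits


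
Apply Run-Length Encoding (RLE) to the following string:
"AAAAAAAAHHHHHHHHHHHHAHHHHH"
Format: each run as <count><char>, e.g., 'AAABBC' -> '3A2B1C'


Scanning runs left to right:
  i=0: run of 'A' x 8 -> '8A'
  i=8: run of 'H' x 12 -> '12H'
  i=20: run of 'A' x 1 -> '1A'
  i=21: run of 'H' x 5 -> '5H'

RLE = 8A12H1A5H


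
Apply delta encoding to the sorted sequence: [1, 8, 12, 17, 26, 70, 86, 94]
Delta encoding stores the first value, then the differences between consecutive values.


First value: 1
Deltas:
  8 - 1 = 7
  12 - 8 = 4
  17 - 12 = 5
  26 - 17 = 9
  70 - 26 = 44
  86 - 70 = 16
  94 - 86 = 8


Delta encoded: [1, 7, 4, 5, 9, 44, 16, 8]


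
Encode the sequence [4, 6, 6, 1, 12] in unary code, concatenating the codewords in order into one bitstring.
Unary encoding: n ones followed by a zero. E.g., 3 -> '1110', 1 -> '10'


Encode each number as n ones followed by a terminating 0:
  4 -> 11110 (5 bits)
  6 -> 1111110 (7 bits)
  6 -> 1111110 (7 bits)
  1 -> 10 (2 bits)
  12 -> 1111111111110 (13 bits)
Total length = 5 + 7 + 7 + 2 + 13 = 34 bits.

Unary([4, 6, 6, 1, 12]) = 1111011111101111110101111111111110 (34 bits)


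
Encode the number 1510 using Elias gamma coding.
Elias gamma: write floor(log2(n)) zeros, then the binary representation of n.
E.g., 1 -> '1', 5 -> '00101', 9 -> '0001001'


num_bits = floor(log2(1510)) + 1 = 11
leading_zeros = num_bits - 1 = 10
binary(1510) = 10111100110

Elias gamma(1510) = '0000000000' + '10111100110' = 000000000010111100110 (21 bits)


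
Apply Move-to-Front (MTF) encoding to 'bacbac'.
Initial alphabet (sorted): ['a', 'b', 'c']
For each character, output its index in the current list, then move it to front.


MTF encoding:
'b': index 1 in ['a', 'b', 'c'] -> ['b', 'a', 'c']
'a': index 1 in ['b', 'a', 'c'] -> ['a', 'b', 'c']
'c': index 2 in ['a', 'b', 'c'] -> ['c', 'a', 'b']
'b': index 2 in ['c', 'a', 'b'] -> ['b', 'c', 'a']
'a': index 2 in ['b', 'c', 'a'] -> ['a', 'b', 'c']
'c': index 2 in ['a', 'b', 'c'] -> ['c', 'a', 'b']


Output: [1, 1, 2, 2, 2, 2]


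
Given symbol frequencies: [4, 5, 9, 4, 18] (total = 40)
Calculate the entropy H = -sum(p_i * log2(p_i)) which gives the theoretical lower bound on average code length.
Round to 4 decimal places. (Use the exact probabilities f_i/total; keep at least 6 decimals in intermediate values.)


Per-symbol terms -p_i * log2(p_i) with p_i = f_i/40:
  p = 4/40 = 0.100000: log2(p) = -3.321928, -p*log2(p) = 0.332193
  p = 5/40 = 0.125000: log2(p) = -3.000000, -p*log2(p) = 0.375000
  p = 9/40 = 0.225000: log2(p) = -2.152003, -p*log2(p) = 0.484201
  p = 4/40 = 0.100000: log2(p) = -3.321928, -p*log2(p) = 0.332193
  p = 18/40 = 0.450000: log2(p) = -1.152003, -p*log2(p) = 0.518401
H = 0.332193 + 0.375000 + 0.484201 + 0.332193 + 0.518401 = 2.041988

H = 2.042 bits/symbol


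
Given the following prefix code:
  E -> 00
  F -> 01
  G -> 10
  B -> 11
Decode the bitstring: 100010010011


Decoding step by step:
Bits 10 -> G
Bits 00 -> E
Bits 10 -> G
Bits 01 -> F
Bits 00 -> E
Bits 11 -> B


Decoded message: GEGFEB


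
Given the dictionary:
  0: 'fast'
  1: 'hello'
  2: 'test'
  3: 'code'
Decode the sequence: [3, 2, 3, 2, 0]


Look up each index in the dictionary:
  3 -> 'code'
  2 -> 'test'
  3 -> 'code'
  2 -> 'test'
  0 -> 'fast'

Decoded: "code test code test fast"


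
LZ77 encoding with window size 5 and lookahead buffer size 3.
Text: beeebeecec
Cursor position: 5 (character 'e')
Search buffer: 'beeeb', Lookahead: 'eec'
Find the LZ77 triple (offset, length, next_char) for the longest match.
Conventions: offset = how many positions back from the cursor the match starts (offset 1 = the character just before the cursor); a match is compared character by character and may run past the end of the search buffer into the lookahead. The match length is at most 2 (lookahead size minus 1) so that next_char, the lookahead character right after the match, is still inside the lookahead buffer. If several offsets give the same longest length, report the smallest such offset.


Try each offset into the search buffer:
  offset=1 (pos 4, char 'b'): match length 0
  offset=2 (pos 3, char 'e'): match length 1
  offset=3 (pos 2, char 'e'): match length 2
  offset=4 (pos 1, char 'e'): match length 2
  offset=5 (pos 0, char 'b'): match length 0
Longest match has length 2, found at offsets 3, 4; take the smallest, offset 3.
next_char = character at position 5 + 2 = 7 -> 'c'

Best match: offset=3, length=2 (matching 'ee' starting at position 2)
LZ77 triple: (3, 2, 'c')


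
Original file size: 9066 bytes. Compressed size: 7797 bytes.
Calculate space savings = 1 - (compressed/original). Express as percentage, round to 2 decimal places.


ratio = compressed/original = 7797/9066 = 0.860026
savings = 1 - ratio = 1 - 0.860026 = 0.139974
as a percentage: 0.139974 * 100 = 14.0%

Space savings = 1 - 7797/9066 = 14.0%


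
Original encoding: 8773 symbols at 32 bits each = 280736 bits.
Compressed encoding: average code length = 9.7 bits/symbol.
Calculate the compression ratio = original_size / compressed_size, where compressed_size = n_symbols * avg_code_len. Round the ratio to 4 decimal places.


original_size = n_symbols * orig_bits = 8773 * 32 = 280736 bits
compressed_size = n_symbols * avg_code_len = 8773 * 9.7 = 85098.1 bits
ratio = original_size / compressed_size = 280736 / 85098.1 = 3.299

Compression ratio = 3.299


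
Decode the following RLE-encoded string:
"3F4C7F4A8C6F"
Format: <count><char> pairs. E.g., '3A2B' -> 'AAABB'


Expanding each <count><char> pair:
  3F -> 'FFF'
  4C -> 'CCCC'
  7F -> 'FFFFFFF'
  4A -> 'AAAA'
  8C -> 'CCCCCCCC'
  6F -> 'FFFFFF'

Decoded = FFFCCCCFFFFFFFAAAACCCCCCCCFFFFFF


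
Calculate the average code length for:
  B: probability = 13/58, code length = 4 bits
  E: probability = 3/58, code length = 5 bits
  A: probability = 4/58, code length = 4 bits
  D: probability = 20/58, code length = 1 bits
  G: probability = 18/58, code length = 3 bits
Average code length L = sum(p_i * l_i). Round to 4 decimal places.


Weighted contributions p_i * l_i:
  B: (13/58) * 4 = 52/58
  E: (3/58) * 5 = 15/58
  A: (4/58) * 4 = 16/58
  D: (20/58) * 1 = 20/58
  G: (18/58) * 3 = 54/58
Sum = (52 + 15 + 16 + 20 + 54)/58 = 157/58

L = 157/58 = 2.7069 bits/symbol


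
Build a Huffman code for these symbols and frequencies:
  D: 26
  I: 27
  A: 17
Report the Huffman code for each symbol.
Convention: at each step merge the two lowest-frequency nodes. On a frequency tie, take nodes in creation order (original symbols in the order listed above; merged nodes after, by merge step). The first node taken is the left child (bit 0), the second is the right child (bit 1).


Huffman tree construction:
Step 1: Merge A(17) + D(26) = 43
Step 2: Merge I(27) + (A+D)(43) = 70
Read each symbol's code off the tree from the root (left child = 0, right child = 1).

Codes:
  D: 11 (length 2)
  I: 0 (length 1)
  A: 10 (length 2)
Average code length: 113/70 = 1.6143 bits/symbol


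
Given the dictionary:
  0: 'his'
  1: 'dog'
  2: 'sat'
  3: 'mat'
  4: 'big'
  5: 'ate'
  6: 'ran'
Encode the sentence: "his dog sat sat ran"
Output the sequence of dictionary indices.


Look up each word in the dictionary:
  'his' -> 0
  'dog' -> 1
  'sat' -> 2
  'sat' -> 2
  'ran' -> 6

Encoded: [0, 1, 2, 2, 6]


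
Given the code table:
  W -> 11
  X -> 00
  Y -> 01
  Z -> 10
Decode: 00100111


Decoding:
00 -> X
10 -> Z
01 -> Y
11 -> W


Result: XZYW


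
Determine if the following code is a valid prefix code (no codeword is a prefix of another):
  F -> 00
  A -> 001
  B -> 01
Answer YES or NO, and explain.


Checking each pair (does one codeword prefix another?):
  F='00' vs A='001': prefix -- VIOLATION

NO -- this is NOT a valid prefix code. F (00) is a prefix of A (001).


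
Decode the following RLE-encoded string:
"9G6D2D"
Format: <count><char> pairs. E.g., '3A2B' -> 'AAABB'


Expanding each <count><char> pair:
  9G -> 'GGGGGGGGG'
  6D -> 'DDDDDD'
  2D -> 'DD'

Decoded = GGGGGGGGGDDDDDDDD


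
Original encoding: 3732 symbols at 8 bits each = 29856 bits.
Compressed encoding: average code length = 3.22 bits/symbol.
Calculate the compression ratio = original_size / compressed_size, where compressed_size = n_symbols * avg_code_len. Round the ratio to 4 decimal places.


original_size = n_symbols * orig_bits = 3732 * 8 = 29856 bits
compressed_size = n_symbols * avg_code_len = 3732 * 3.22 = 12017.04 bits
ratio = original_size / compressed_size = 29856 / 12017.04 = 2.4845

Compression ratio = 2.4845


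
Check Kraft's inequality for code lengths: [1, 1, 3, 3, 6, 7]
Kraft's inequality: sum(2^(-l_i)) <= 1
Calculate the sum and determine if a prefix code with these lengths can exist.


Sum = 2^(-1) + 2^(-1) + 2^(-3) + 2^(-3) + 2^(-6) + 2^(-7)
    = 0.5 + 0.5 + 0.125 + 0.125 + 0.015625 + 0.0078125
    = 163/128 = 1.2734375
Since 1.2734375 > 1, Kraft's inequality is NOT satisfied.
A prefix code with these lengths CANNOT exist.

Kraft sum = 1.2734375. Not satisfied.


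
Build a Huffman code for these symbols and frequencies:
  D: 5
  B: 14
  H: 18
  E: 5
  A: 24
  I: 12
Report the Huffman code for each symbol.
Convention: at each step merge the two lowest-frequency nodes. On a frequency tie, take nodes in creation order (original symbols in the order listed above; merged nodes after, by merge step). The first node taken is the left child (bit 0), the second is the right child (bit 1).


Huffman tree construction:
Step 1: Merge D(5) + E(5) = 10
Step 2: Merge (D+E)(10) + I(12) = 22
Step 3: Merge B(14) + H(18) = 32
Step 4: Merge ((D+E)+I)(22) + A(24) = 46
Step 5: Merge (B+H)(32) + (((D+E)+I)+A)(46) = 78
Read each symbol's code off the tree from the root (left child = 0, right child = 1).

Codes:
  D: 1000 (length 4)
  B: 00 (length 2)
  H: 01 (length 2)
  E: 1001 (length 4)
  A: 11 (length 2)
  I: 101 (length 3)
Average code length: 188/78 = 2.4103 bits/symbol


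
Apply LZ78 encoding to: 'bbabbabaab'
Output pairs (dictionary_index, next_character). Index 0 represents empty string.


LZ78 encoding steps:
Dictionary: {0: ''}
Step 1: w='' (idx 0), next='b' -> output (0, 'b'), add 'b' as idx 1
Step 2: w='b' (idx 1), next='a' -> output (1, 'a'), add 'ba' as idx 2
Step 3: w='b' (idx 1), next='b' -> output (1, 'b'), add 'bb' as idx 3
Step 4: w='' (idx 0), next='a' -> output (0, 'a'), add 'a' as idx 4
Step 5: w='ba' (idx 2), next='a' -> output (2, 'a'), add 'baa' as idx 5
Step 6: w='b' (idx 1), end of input -> output (1, '')


Encoded: [(0, 'b'), (1, 'a'), (1, 'b'), (0, 'a'), (2, 'a'), (1, '')]


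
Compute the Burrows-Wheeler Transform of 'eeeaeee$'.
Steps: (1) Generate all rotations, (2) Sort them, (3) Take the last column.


Rotations (sorted):
  0: $eeeaeee -> last char: e
  1: aeee$eee -> last char: e
  2: e$eeeaee -> last char: e
  3: eaeee$ee -> last char: e
  4: ee$eeeae -> last char: e
  5: eeaeee$e -> last char: e
  6: eee$eeea -> last char: a
  7: eeeaeee$ -> last char: $


BWT = eeeeeea$


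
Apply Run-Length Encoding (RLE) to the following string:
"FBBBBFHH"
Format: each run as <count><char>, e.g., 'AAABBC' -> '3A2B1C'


Scanning runs left to right:
  i=0: run of 'F' x 1 -> '1F'
  i=1: run of 'B' x 4 -> '4B'
  i=5: run of 'F' x 1 -> '1F'
  i=6: run of 'H' x 2 -> '2H'

RLE = 1F4B1F2H


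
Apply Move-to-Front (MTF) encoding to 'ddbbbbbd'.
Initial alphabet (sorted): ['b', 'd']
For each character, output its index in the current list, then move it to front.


MTF encoding:
'd': index 1 in ['b', 'd'] -> ['d', 'b']
'd': index 0 in ['d', 'b'] -> ['d', 'b']
'b': index 1 in ['d', 'b'] -> ['b', 'd']
'b': index 0 in ['b', 'd'] -> ['b', 'd']
'b': index 0 in ['b', 'd'] -> ['b', 'd']
'b': index 0 in ['b', 'd'] -> ['b', 'd']
'b': index 0 in ['b', 'd'] -> ['b', 'd']
'd': index 1 in ['b', 'd'] -> ['d', 'b']


Output: [1, 0, 1, 0, 0, 0, 0, 1]


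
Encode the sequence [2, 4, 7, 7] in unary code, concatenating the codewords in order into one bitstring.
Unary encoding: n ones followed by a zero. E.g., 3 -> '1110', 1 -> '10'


Encode each number as n ones followed by a terminating 0:
  2 -> 110 (3 bits)
  4 -> 11110 (5 bits)
  7 -> 11111110 (8 bits)
  7 -> 11111110 (8 bits)
Total length = 3 + 5 + 8 + 8 = 24 bits.

Unary([2, 4, 7, 7]) = 110111101111111011111110 (24 bits)


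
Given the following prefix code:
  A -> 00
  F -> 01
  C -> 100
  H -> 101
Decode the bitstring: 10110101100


Decoding step by step:
Bits 101 -> H
Bits 101 -> H
Bits 01 -> F
Bits 100 -> C


Decoded message: HHFC


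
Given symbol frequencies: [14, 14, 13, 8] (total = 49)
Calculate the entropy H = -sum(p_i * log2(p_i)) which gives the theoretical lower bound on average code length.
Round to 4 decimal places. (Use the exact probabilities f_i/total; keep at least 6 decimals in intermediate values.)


Per-symbol terms -p_i * log2(p_i) with p_i = f_i/49:
  p = 14/49 = 0.285714: log2(p) = -1.807355, -p*log2(p) = 0.516387
  p = 14/49 = 0.285714: log2(p) = -1.807355, -p*log2(p) = 0.516387
  p = 13/49 = 0.265306: log2(p) = -1.914270, -p*log2(p) = 0.507868
  p = 8/49 = 0.163265: log2(p) = -2.614710, -p*log2(p) = 0.426891
H = 0.516387 + 0.516387 + 0.507868 + 0.426891 = 1.967533

H = 1.9675 bits/symbol


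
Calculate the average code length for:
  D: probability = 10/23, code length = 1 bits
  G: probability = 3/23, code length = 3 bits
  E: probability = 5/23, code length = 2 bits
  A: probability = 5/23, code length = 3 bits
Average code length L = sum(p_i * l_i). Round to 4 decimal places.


Weighted contributions p_i * l_i:
  D: (10/23) * 1 = 10/23
  G: (3/23) * 3 = 9/23
  E: (5/23) * 2 = 10/23
  A: (5/23) * 3 = 15/23
Sum = (10 + 9 + 10 + 15)/23 = 44/23

L = 44/23 = 1.9130 bits/symbol


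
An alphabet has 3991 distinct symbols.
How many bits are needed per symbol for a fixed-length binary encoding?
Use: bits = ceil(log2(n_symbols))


log2(3991) = 11.9625
Bracket: 2^11 = 2048 < 3991 <= 2^12 = 4096
So ceil(log2(3991)) = 12

bits = ceil(log2(3991)) = ceil(11.9625) = 12 bits


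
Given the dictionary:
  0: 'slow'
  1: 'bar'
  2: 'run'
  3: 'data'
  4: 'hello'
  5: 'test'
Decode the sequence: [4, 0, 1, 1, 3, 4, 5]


Look up each index in the dictionary:
  4 -> 'hello'
  0 -> 'slow'
  1 -> 'bar'
  1 -> 'bar'
  3 -> 'data'
  4 -> 'hello'
  5 -> 'test'

Decoded: "hello slow bar bar data hello test"


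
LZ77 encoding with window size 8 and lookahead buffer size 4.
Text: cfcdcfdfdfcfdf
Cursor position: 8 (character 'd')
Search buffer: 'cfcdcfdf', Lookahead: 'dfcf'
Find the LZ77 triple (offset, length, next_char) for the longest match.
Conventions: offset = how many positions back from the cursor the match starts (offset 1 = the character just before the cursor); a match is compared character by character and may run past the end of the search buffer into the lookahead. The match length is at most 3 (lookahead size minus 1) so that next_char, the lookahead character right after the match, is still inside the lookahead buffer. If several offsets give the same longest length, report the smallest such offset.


Try each offset into the search buffer:
  offset=1 (pos 7, char 'f'): match length 0
  offset=2 (pos 6, char 'd'): match length 2
  offset=3 (pos 5, char 'f'): match length 0
  offset=4 (pos 4, char 'c'): match length 0
  offset=5 (pos 3, char 'd'): match length 1
  offset=6 (pos 2, char 'c'): match length 0
  offset=7 (pos 1, char 'f'): match length 0
  offset=8 (pos 0, char 'c'): match length 0
Longest match has length 2 at offset 2.
next_char = character at position 8 + 2 = 10 -> 'c'

Best match: offset=2, length=2 (matching 'df' starting at position 6)
LZ77 triple: (2, 2, 'c')


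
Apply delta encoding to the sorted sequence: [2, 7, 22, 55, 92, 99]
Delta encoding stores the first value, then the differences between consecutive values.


First value: 2
Deltas:
  7 - 2 = 5
  22 - 7 = 15
  55 - 22 = 33
  92 - 55 = 37
  99 - 92 = 7


Delta encoded: [2, 5, 15, 33, 37, 7]


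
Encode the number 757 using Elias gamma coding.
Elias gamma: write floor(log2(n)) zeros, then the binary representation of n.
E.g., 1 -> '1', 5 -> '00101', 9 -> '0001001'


num_bits = floor(log2(757)) + 1 = 10
leading_zeros = num_bits - 1 = 9
binary(757) = 1011110101

Elias gamma(757) = '000000000' + '1011110101' = 0000000001011110101 (19 bits)


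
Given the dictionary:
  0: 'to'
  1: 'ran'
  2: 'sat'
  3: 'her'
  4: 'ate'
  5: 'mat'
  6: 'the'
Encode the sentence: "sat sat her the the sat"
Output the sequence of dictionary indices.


Look up each word in the dictionary:
  'sat' -> 2
  'sat' -> 2
  'her' -> 3
  'the' -> 6
  'the' -> 6
  'sat' -> 2

Encoded: [2, 2, 3, 6, 6, 2]
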